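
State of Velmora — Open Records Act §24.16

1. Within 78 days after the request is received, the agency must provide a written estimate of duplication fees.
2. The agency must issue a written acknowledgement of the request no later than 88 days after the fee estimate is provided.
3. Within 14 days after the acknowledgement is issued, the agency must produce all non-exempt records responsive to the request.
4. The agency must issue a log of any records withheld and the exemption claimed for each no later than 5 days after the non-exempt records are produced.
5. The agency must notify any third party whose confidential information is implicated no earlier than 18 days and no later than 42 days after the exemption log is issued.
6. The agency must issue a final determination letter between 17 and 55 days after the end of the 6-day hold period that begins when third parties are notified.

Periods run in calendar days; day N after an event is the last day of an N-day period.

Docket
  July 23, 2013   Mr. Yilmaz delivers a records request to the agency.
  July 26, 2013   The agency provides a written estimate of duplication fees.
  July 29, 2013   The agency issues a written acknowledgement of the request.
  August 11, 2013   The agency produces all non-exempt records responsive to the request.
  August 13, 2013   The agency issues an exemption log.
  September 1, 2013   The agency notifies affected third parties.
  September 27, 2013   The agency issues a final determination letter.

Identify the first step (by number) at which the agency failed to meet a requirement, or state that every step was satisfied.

None — every step was satisfied

Step 1: 78 days after July 23, 2013 (when the request is received) is October 9, 2013; July 26, 2013 is within that limit.
Step 2: 88 days after July 26, 2013 (when the fee estimate is provided) is October 22, 2013; completed July 29, 2013, before the deadline.
Step 3: 14 days after July 29, 2013 (when the acknowledgement is issued) is August 12, 2013; completed August 11, 2013, before the deadline.
Step 4: 5 days after August 11, 2013 (when the non-exempt records are produced) is August 16, 2013; completed August 13, 2013, before the deadline.
Step 5: the window is 18–42 days after August 13, 2013 (when the exemption log is issued), so August 31, 2013 through September 24, 2013; done September 1, 2013 — within the window.
Step 6: the window is 17–55 days after September 7, 2013 (end of the 6-day hold period, which began when third parties are notified on September 1, 2013), so September 24, 2013 through November 1, 2013; September 27, 2013 falls inside that range.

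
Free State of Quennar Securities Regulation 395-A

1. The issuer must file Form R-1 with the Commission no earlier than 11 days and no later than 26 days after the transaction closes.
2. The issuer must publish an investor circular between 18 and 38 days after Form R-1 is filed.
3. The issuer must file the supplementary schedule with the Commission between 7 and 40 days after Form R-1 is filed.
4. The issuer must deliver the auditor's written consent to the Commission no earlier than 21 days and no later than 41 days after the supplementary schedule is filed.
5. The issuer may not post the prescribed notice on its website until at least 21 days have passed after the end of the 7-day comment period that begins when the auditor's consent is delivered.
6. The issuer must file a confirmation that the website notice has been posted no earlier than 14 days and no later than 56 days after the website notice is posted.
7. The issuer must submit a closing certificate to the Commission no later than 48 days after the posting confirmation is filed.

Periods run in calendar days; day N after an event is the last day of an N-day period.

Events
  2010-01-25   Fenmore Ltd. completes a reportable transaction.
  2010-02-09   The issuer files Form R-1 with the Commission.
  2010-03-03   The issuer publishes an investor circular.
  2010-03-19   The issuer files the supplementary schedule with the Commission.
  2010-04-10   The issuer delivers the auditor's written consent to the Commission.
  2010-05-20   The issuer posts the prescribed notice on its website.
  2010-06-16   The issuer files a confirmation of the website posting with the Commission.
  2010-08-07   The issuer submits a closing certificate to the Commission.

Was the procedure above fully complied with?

(1) the permitted window runs from 2010-01-25 + 11 = 2010-02-05 to 2010-01-25 + 26 = 2010-02-20; done 2010-02-09, which is between those dates.
(2) the permitted window runs from 2010-02-09 + 18 = 2010-02-27 to 2010-02-09 + 38 = 2010-03-19; done 2010-03-03 — within the window.
(3) the permitted window runs from 2010-02-09 + 7 = 2010-02-16 to 2010-02-09 + 40 = 2010-03-21; done 2010-03-19 — within the window.
(4) the permitted window runs from 2010-03-19 + 21 = 2010-04-09 to 2010-03-19 + 41 = 2010-04-29; done 2010-04-10 — within the window.
(5) permitted from 2010-04-17 + 21 days = 2010-05-08 onward; 2010-05-20 is on or after that date.
(6) the permitted window runs from 2010-05-20 + 14 = 2010-06-03 to 2010-05-20 + 56 = 2010-07-15; done 2010-06-16 — within the window.
(7) due by 2010-06-16 + 48 days = 2010-08-03; not done until 2010-08-07, 4 days after the deadline.
That is the first point of non-compliance.

No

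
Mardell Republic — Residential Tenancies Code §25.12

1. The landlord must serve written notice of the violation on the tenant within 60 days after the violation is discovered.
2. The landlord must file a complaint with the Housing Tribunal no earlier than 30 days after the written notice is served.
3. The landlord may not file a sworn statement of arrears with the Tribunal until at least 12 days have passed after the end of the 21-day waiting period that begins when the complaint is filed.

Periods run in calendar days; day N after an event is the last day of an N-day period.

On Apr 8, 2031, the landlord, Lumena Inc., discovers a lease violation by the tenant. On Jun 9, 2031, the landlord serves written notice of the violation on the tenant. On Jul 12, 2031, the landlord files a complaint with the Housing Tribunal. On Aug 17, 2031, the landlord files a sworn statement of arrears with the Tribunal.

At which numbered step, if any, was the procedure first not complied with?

Step 1

Step 1: 60 days after Apr 8, 2031 (when the violation is discovered) is Jun 7, 2031; not done until Jun 9, 2031, 2 days after the deadline.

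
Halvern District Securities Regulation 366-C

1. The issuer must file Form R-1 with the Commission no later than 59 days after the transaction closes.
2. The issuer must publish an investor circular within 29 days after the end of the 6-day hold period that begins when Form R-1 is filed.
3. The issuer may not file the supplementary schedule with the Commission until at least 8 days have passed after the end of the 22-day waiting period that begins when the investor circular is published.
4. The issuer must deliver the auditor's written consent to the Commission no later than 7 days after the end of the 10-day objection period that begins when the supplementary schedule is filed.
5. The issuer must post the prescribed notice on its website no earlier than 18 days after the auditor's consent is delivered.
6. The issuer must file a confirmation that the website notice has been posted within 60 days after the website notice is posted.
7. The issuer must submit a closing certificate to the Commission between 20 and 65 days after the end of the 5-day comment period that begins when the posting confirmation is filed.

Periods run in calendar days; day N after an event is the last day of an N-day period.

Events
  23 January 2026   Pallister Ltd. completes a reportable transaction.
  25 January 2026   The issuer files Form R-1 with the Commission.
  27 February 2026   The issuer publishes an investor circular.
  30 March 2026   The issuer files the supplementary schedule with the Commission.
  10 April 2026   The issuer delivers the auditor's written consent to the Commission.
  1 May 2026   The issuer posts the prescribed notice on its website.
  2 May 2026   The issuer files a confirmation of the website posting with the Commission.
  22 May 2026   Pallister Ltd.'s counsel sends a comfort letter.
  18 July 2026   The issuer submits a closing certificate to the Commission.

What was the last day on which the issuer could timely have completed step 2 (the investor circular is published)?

Form R-1 is filed on 25 January 2026; the 6-day hold period therefore ends 31 January 2026, and step 2 runs from that date. 29 days after 31 January 2026 is 1 March 2026.

1 March 2026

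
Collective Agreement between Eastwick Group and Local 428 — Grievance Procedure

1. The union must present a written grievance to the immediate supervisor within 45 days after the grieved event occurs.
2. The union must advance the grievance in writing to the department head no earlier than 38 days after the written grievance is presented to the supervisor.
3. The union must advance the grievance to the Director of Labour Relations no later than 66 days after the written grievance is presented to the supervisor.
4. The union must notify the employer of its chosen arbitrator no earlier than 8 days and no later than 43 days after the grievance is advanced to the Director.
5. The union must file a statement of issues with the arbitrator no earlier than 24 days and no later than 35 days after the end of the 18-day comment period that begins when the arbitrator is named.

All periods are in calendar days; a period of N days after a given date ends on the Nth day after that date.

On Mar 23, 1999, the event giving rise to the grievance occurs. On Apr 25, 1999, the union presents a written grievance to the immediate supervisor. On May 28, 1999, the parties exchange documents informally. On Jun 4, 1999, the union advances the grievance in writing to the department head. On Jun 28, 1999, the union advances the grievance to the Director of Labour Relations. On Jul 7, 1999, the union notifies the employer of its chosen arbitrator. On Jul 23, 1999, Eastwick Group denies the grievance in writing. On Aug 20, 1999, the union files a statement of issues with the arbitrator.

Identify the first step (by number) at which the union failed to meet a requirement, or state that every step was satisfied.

None — every step was satisfied

Step 1: 45 days after Mar 23, 1999 (when the grieved event occurs) is May 7, 1999; completed Apr 25, 1999, before the deadline.
Step 2: the earliest permitted date is 38 days after Apr 25, 1999 (when the written grievance is presented to the supervisor), i.e. Jun 2, 1999; done Jun 4, 1999 — permitted.
Step 3: 66 days after Apr 25, 1999 (when the written grievance is presented to the supervisor) is Jun 30, 1999; completed Jun 28, 1999, before the deadline.
Step 4: the window is 8–43 days after Jun 28, 1999 (when the grievance is advanced to the Director), so Jul 6, 1999 through Aug 10, 1999; done Jul 7, 1999, which is between those dates.
Step 5: the window is 24–35 days after Jul 25, 1999 (end of the 18-day comment period, which began when the arbitrator is named on Jul 7, 1999), so Aug 18, 1999 through Aug 29, 1999; Aug 20, 1999 falls inside that range.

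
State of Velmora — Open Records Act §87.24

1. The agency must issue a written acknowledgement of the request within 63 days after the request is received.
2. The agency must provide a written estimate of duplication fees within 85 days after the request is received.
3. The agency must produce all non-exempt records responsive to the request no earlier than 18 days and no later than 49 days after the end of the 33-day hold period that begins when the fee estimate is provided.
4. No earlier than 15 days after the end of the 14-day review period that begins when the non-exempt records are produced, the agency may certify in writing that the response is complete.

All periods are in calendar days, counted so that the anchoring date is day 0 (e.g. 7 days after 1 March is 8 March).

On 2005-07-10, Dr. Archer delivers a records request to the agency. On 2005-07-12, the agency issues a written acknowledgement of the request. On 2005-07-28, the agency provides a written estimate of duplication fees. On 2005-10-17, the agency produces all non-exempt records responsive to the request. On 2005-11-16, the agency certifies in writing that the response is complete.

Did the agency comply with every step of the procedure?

(1) due by 2005-07-10 + 63 days = 2005-09-11; completed 2005-07-12, before the deadline.
(2) due by 2005-07-10 + 85 days = 2005-10-03; 2005-07-28 is within that limit.
(3) the permitted window runs from 2005-08-30 + 18 = 2005-09-17 to 2005-08-30 + 49 = 2005-10-18; done 2005-10-17, which is between those dates.
(4) permitted from 2005-10-31 + 15 days = 2005-11-15 onward; 2005-11-16 is on or after that date.

Yes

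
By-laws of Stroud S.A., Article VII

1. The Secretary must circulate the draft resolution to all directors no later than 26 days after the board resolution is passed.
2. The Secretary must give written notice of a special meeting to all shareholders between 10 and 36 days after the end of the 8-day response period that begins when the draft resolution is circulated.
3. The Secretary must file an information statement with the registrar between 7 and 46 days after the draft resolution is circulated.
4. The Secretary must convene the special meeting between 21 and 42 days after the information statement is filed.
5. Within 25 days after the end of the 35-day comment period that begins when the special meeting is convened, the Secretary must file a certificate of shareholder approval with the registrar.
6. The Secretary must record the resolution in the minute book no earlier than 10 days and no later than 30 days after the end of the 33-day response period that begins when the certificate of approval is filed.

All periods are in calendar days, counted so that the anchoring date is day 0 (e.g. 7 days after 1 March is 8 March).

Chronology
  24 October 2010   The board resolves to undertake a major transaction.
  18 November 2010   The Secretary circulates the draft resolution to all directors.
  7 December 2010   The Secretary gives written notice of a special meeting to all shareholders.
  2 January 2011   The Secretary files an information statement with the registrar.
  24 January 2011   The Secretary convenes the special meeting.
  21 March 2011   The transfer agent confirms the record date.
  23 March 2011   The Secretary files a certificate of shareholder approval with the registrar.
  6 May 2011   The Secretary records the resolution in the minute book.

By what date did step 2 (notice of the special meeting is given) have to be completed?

1 January 2011

The draft resolution is circulated on 18 November 2010; the 8-day response period therefore ends 26 November 2010, and step 2 runs from that date. The window is 10–36 days after 26 November 2010; it closes on 1 January 2011.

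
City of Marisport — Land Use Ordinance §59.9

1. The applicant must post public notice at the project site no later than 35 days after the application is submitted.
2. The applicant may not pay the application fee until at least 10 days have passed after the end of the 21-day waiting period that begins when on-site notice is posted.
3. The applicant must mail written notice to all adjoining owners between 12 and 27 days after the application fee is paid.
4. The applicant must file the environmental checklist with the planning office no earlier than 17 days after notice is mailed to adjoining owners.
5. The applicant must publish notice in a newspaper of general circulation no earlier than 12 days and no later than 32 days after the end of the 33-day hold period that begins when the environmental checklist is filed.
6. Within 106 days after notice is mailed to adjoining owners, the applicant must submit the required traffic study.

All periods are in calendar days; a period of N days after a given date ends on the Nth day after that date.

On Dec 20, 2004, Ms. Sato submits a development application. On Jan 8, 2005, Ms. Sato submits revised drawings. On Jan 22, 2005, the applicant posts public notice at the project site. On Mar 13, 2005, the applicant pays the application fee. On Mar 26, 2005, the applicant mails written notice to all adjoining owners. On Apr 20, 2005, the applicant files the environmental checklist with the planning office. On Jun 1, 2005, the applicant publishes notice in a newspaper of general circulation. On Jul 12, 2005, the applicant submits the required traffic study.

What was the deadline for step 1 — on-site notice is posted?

Jan 24, 2005

Step 1 runs from Dec 20, 2004, when the application is submitted. 35 days after Dec 20, 2004 is Jan 24, 2005.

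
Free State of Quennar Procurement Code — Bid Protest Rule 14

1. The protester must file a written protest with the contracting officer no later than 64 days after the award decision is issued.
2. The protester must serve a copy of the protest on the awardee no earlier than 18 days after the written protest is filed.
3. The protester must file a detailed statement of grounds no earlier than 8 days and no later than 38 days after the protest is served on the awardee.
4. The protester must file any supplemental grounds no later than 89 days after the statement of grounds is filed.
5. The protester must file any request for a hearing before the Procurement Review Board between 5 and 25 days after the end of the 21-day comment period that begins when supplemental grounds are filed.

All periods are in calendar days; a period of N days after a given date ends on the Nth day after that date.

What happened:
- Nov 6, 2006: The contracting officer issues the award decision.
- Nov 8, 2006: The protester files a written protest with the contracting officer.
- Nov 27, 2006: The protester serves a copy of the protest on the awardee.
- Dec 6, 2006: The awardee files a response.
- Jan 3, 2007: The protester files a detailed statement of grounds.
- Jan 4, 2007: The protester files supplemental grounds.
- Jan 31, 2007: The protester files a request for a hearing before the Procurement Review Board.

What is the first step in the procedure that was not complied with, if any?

Step 1: 64 days after Nov 6, 2006 (when the award decision is issued) is Jan 9, 2007; Nov 8, 2006 is within that limit.
Step 2: the earliest permitted date is 18 days after Nov 8, 2006 (when the written protest is filed), i.e. Nov 26, 2006; done Nov 27, 2006 — permitted.
Step 3: the window is 8–38 days after Nov 27, 2006 (when the protest is served on the awardee), so Dec 5, 2006 through Jan 4, 2007; Jan 3, 2007 falls inside that range.
Step 4: 89 days after Jan 3, 2007 (when the statement of grounds is filed) is Apr 2, 2007; done Jan 4, 2007 — timely.
Step 5: the window is 5–25 days after Jan 25, 2007 (end of the 21-day comment period, which began when supplemental grounds are filed on Jan 4, 2007), so Jan 30, 2007 through Feb 19, 2007; done Jan 31, 2007 — within the window.

None — every step was satisfied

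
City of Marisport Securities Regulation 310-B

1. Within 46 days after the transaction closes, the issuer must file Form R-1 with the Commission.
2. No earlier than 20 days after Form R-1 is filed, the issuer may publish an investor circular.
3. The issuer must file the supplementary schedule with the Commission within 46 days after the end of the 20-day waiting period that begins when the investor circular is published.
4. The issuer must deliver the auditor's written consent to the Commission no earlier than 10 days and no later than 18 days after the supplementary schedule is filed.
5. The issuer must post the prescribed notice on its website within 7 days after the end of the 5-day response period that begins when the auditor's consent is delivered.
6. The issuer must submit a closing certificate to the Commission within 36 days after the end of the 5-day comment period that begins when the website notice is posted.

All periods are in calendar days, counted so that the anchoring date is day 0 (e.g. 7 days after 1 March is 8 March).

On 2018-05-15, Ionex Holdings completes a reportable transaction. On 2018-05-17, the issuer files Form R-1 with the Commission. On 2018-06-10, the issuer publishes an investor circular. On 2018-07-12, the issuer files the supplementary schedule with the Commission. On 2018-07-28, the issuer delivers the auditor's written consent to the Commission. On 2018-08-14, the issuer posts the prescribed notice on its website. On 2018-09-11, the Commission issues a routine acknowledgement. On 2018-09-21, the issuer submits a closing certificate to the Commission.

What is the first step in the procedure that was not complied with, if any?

(1) due by 2018-05-15 + 46 days = 2018-06-30; completed 2018-05-17, before the deadline.
(2) permitted from 2018-05-17 + 20 days = 2018-06-06 onward; done 2018-06-10 — permitted.
(3) due by 2018-06-30 + 46 days = 2018-08-15; 2018-07-12 is within that limit.
(4) the permitted window runs from 2018-07-12 + 10 = 2018-07-22 to 2018-07-12 + 18 = 2018-07-30; 2018-07-28 falls inside that range.
(5) due by 2018-08-02 + 7 days = 2018-08-09; 2018-08-14 misses that deadline by 5 days.
No need to go further; step 5 was not satisfied.

Step 5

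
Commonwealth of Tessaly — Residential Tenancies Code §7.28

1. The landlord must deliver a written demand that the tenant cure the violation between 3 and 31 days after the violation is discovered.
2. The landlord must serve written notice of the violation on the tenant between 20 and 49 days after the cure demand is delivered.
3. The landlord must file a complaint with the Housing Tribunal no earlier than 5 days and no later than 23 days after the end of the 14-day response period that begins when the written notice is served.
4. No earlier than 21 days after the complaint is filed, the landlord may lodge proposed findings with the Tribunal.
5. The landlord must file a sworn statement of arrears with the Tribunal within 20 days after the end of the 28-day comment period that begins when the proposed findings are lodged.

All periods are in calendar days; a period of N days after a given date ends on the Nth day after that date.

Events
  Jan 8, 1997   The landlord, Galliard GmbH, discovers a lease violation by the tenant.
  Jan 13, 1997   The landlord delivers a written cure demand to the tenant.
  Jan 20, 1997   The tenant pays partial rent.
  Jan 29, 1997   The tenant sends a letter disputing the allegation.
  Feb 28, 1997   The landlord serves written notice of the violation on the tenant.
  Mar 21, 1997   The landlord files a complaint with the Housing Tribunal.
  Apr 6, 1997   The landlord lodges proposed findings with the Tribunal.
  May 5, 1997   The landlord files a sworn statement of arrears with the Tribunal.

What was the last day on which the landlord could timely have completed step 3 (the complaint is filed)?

Apr 6, 1997

The written notice is served on Feb 28, 1997; the 14-day response period therefore ends Mar 14, 1997, and step 3 runs from that date. The window is 5–23 days after Mar 14, 1997; it closes on Apr 6, 1997.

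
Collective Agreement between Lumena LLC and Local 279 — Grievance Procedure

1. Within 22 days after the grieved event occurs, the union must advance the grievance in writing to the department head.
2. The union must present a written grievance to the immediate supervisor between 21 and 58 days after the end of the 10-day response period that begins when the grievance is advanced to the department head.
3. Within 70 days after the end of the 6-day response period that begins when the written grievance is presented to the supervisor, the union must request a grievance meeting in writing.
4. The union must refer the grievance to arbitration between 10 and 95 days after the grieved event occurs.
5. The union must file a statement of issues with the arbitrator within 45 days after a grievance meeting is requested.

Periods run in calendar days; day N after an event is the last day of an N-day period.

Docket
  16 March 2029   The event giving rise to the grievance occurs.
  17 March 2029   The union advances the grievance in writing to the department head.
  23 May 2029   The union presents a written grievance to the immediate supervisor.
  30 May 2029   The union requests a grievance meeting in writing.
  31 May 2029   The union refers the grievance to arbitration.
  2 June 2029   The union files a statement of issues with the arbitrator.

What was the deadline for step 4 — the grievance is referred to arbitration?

Step 4 runs from 16 March 2029, when the grieved event occurs. The window is 10–95 days after 16 March 2029; it closes on 19 June 2029.

19 June 2029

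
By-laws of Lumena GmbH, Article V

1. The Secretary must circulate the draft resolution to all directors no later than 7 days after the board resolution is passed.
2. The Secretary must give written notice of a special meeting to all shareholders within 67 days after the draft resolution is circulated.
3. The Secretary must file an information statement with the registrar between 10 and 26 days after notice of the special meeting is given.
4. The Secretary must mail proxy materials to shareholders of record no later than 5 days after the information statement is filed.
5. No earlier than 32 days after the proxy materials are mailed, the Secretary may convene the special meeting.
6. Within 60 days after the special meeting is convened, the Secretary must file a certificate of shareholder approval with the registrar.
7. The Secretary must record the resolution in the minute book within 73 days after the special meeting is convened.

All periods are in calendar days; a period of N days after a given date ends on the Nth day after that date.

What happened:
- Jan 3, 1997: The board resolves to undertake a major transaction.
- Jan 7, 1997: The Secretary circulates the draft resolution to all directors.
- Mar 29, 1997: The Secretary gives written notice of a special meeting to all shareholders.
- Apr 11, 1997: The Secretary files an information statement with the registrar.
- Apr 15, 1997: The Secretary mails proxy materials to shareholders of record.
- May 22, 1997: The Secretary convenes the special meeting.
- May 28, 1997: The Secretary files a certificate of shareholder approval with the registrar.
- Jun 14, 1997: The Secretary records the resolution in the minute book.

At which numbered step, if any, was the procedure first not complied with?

Step 1 — counting 7 days from Jan 3, 1997 (when the board resolution is passed) gives a deadline of Jan 10, 1997; Jan 7, 1997 is within that limit.
Step 2 — counting 67 days from Jan 7, 1997 (when the draft resolution is circulated) gives a deadline of Mar 15, 1997; Mar 29, 1997 misses that deadline by 14 days.

Step 2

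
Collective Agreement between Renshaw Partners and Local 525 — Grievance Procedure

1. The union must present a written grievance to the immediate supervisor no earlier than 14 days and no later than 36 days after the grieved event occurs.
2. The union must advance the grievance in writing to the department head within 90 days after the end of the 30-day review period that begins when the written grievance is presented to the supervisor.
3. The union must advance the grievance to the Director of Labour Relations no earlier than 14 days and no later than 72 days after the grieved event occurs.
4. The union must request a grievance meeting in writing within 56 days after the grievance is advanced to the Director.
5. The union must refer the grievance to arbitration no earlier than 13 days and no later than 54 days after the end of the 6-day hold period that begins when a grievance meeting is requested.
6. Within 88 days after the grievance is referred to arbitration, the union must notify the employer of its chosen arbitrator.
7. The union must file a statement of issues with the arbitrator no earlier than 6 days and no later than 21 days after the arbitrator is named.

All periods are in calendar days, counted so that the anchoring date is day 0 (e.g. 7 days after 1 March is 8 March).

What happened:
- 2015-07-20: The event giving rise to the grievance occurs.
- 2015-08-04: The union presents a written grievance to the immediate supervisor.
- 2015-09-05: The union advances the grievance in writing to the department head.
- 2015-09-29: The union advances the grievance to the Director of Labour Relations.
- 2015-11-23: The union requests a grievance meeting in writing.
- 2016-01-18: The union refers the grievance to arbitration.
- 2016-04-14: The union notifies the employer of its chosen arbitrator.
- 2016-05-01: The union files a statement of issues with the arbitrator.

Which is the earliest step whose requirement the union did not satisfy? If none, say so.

Step 1: the window is 14–36 days after 2015-07-20 (when the grieved event occurs), so 2015-08-03 through 2015-08-25; 2015-08-04 falls inside that range.
Step 2: 90 days after 2015-09-03 (end of the 30-day review period, which began when the written grievance is presented to the supervisor on 2015-08-04) is 2015-12-02; done 2015-09-05 — timely.
Step 3: the window is 14–72 days after 2015-07-20 (when the grieved event occurs), so 2015-08-03 through 2015-09-30; done 2015-09-29, which is between those dates.
Step 4: 56 days after 2015-09-29 (when the grievance is advanced to the Director) is 2015-11-24; done 2015-11-23 — timely.
Step 5: the window is 13–54 days after 2015-11-29 (end of the 6-day hold period, which began when a grievance meeting is requested on 2015-11-23), so 2015-12-12 through 2016-01-22; done 2016-01-18, which is between those dates.
Step 6: 88 days after 2016-01-18 (when the grievance is referred to arbitration) is 2016-04-15; 2016-04-14 is within that limit.
Step 7: the window is 6–21 days after 2016-04-14 (when the arbitrator is named), so 2016-04-20 through 2016-05-05; done 2016-05-01, which is between those dates.

None — every step was satisfied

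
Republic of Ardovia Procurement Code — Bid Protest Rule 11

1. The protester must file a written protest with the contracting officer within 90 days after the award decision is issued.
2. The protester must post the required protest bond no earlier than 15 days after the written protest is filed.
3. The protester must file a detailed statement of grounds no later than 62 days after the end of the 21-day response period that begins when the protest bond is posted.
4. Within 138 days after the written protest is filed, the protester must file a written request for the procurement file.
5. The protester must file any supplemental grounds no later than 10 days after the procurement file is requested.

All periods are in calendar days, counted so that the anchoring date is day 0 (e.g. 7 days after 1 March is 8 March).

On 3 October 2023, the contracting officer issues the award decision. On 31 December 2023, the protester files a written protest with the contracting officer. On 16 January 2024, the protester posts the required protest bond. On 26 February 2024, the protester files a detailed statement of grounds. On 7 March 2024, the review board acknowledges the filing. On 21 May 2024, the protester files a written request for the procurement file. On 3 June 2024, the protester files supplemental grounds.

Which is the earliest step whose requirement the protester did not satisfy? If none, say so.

Step 1: 90 days after 3 October 2023 (when the award decision is issued) is 1 January 2024; completed 31 December 2023, before the deadline.
Step 2: the earliest permitted date is 15 days after 31 December 2023 (when the written protest is filed), i.e. 15 January 2024; done 16 January 2024, after the minimum wait.
Step 3: 62 days after 6 February 2024 (end of the 21-day response period, which began when the protest bond is posted on 16 January 2024) is 8 April 2024; done 26 February 2024 — timely.
Step 4: 138 days after 31 December 2023 (when the written protest is filed) is 17 May 2024; not done until 21 May 2024, 4 days after the deadline.

Step 4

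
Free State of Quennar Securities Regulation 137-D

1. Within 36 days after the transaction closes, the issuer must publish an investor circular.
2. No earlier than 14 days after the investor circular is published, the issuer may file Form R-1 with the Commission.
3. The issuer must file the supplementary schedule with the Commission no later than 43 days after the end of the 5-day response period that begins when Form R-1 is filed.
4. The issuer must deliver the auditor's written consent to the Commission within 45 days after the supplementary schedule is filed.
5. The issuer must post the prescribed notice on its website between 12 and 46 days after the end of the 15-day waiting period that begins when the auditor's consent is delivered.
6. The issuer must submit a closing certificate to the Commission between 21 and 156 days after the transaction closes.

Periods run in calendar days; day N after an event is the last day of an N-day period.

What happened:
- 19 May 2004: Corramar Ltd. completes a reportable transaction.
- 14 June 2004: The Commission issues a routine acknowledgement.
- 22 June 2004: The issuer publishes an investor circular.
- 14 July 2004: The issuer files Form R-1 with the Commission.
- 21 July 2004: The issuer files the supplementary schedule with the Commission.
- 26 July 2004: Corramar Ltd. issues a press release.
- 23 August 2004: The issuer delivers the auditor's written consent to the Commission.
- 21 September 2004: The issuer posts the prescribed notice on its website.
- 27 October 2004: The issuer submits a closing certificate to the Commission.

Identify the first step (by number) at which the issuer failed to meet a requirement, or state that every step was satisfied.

(1) due by 19 May 2004 + 36 days = 24 June 2004; done 22 June 2004 — timely.
(2) permitted from 22 June 2004 + 14 days = 6 July 2004 onward; done 14 July 2004, after the minimum wait.
(3) due by 19 July 2004 + 43 days = 31 August 2004; done 21 July 2004 — timely.
(4) due by 21 July 2004 + 45 days = 4 September 2004; completed 23 August 2004, before the deadline.
(5) the permitted window runs from 7 September 2004 + 12 = 19 September 2004 to 7 September 2004 + 46 = 23 October 2004; done 21 September 2004, which is between those dates.
(6) the permitted window runs from 19 May 2004 + 21 = 9 June 2004 to 19 May 2004 + 156 = 22 October 2004; done 27 October 2004 — 5 days after the window closed.

Step 6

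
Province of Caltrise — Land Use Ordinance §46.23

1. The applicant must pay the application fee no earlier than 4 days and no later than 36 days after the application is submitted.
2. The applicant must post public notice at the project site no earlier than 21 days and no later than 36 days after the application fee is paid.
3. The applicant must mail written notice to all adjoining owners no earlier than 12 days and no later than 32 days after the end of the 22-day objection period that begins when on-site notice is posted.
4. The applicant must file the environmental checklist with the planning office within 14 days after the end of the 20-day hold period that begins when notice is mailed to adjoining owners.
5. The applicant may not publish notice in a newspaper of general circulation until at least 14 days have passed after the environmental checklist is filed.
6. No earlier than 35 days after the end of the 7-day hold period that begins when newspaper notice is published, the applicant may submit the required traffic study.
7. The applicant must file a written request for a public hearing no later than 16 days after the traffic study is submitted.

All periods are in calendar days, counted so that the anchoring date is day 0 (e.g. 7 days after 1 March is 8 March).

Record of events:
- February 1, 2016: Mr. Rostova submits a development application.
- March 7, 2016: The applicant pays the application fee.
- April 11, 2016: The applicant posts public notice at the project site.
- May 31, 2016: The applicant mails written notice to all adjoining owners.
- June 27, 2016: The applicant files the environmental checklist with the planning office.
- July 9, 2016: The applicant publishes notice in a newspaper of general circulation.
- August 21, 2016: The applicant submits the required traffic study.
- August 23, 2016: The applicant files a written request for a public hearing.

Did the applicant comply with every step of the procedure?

Step 1: the window is 4–36 days after February 1, 2016 (when the application is submitted), so February 5, 2016 through March 8, 2016; done March 7, 2016 — within the window.
Step 2: the window is 21–36 days after March 7, 2016 (when the application fee is paid), so March 28, 2016 through April 12, 2016; done April 11, 2016, which is between those dates.
Step 3: the window is 12–32 days after May 3, 2016 (end of the 22-day objection period, which began when on-site notice is posted on April 11, 2016), so May 15, 2016 through June 4, 2016; done May 31, 2016, which is between those dates.
Step 4: 14 days after June 20, 2016 (end of the 20-day hold period, which began when notice is mailed to adjoining owners on May 31, 2016) is July 4, 2016; June 27, 2016 is within that limit.
Step 5: the earliest permitted date is 14 days after June 27, 2016 (when the environmental checklist is filed), i.e. July 11, 2016; done July 9, 2016 — 2 days too early.
Later steps need not be reached.

No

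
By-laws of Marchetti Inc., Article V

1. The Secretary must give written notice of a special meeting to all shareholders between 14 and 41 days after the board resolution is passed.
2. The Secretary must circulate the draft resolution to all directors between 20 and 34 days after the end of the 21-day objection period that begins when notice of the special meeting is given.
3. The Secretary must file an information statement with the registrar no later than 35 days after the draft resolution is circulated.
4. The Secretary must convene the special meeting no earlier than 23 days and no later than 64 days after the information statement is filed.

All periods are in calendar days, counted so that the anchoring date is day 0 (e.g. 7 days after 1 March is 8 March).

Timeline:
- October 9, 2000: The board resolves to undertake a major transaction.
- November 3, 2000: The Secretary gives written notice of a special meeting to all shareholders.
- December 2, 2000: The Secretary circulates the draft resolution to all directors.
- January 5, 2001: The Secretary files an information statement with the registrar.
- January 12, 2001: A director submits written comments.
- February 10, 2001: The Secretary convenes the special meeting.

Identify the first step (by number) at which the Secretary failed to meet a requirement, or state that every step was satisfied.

Step 2

Step 1 — 14 and 41 days from October 9, 2000 (when the board resolution is passed) are October 23, 2000 and November 19, 2000 respectively; November 3, 2000 falls inside that range.
Step 2 — 20 and 34 days from November 24, 2000 (end of the 21-day objection period, which began when notice of the special meeting is given on November 3, 2000) are December 14, 2000 and December 28, 2000 respectively; December 2, 2000 is 12 days too early.
That is the first point of non-compliance.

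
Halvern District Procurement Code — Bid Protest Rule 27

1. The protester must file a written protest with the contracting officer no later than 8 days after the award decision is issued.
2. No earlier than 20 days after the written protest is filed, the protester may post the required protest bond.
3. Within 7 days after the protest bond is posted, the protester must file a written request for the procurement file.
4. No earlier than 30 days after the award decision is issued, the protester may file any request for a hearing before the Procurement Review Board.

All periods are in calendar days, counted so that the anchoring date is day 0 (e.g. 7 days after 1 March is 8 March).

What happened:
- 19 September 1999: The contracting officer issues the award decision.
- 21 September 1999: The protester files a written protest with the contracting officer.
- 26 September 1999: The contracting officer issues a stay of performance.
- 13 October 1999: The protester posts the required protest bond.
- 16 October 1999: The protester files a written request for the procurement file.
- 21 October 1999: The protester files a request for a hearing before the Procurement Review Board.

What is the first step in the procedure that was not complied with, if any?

None — every step was satisfied

Step 1 — counting 8 days from 19 September 1999 (when the award decision is issued) gives a deadline of 27 September 1999; completed 21 September 1999, before the deadline.
Step 2 — must wait 20 days from 21 September 1999 (when the written protest is filed), so not before 11 October 1999; done 13 October 1999 — permitted.
Step 3 — counting 7 days from 13 October 1999 (when the protest bond is posted) gives a deadline of 20 October 1999; completed 16 October 1999, before the deadline.
Step 4 — must wait 30 days from 19 September 1999 (when the award decision is issued), so not before 19 October 1999; done 21 October 1999 — permitted.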